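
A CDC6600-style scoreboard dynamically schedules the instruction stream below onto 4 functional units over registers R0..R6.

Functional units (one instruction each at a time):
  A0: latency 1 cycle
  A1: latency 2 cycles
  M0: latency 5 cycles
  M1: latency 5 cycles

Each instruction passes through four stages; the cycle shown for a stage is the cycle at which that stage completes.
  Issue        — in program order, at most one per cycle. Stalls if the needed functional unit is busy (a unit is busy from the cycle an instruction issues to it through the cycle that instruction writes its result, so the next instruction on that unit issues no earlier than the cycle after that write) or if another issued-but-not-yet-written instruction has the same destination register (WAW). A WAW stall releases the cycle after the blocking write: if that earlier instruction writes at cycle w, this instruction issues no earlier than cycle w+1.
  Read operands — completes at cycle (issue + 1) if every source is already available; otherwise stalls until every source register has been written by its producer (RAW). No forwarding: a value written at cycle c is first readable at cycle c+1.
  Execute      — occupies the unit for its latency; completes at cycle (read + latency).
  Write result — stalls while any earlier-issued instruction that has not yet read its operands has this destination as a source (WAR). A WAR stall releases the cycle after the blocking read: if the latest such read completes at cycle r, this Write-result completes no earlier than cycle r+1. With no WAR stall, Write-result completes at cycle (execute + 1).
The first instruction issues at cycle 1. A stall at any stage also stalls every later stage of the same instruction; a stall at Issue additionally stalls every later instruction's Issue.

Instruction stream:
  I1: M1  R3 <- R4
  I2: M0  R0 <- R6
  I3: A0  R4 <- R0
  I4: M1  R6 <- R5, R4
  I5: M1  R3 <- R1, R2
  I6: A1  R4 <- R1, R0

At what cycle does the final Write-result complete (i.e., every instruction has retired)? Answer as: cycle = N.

I1  is:1  ro:2  ex:7  wr:8
I2  is:2  ro:3  ex:8  wr:9
I3  is:3  ro:10  ex:11  wr:12  — RAW R0: wait I2 write@9
I4  is:9  ro:13  ex:18  wr:19  — struct: M1 busy until I1 writes@8, RAW R4: wait I3 write@12
I5  is:20  ro:21  ex:26  wr:27  — struct: M1 busy until I4 writes@19
I6  is:21  ro:22  ex:24  wr:25

cycle = 27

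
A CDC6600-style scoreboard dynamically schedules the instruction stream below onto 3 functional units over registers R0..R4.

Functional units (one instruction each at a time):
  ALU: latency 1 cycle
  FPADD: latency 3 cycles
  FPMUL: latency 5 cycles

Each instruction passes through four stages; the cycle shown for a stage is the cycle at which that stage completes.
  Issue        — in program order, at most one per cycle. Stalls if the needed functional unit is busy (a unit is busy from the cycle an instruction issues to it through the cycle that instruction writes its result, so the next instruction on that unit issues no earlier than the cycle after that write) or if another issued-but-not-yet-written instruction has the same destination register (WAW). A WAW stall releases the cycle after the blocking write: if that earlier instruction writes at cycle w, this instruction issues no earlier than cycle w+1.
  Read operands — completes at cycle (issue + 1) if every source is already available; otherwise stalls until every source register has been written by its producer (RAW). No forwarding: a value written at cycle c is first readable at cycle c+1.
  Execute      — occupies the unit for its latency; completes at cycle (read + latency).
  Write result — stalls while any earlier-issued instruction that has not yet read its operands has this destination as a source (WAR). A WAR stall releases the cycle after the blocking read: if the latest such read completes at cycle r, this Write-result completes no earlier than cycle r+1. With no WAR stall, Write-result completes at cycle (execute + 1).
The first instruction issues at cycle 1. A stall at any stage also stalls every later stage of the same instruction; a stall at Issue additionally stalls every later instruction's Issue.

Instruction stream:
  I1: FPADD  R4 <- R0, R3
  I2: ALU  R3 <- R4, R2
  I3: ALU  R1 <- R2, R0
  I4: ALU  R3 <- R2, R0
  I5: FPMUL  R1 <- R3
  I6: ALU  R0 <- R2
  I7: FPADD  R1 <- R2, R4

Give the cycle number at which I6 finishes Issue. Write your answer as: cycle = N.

t=1  I1→FPADD
t=2  I1 RO | I2→ALU
t=5  I1 EX
t=6  I1 WR R4
t=7  I2 RO
t=8  I2 EX
t=9  I2 WR R3
t=10  I3→ALU
t=11  I3 RO
t=12  I3 EX
t=13  I3 WR R1
t=14  I4→ALU
t=15  I4 RO | I5→FPMUL
t=16  I4 EX
t=17  I4 WR R3
t=18  I5 RO | I6→ALU
t=19  I6 RO
t=20  I6 EX
t=21  I6 WR R0
t=23  I5 EX
t=24  I5 WR R1
t=25  I7→FPADD
t=26  I7 RO
t=29  I7 EX
t=30  I7 WR R1

cycle = 18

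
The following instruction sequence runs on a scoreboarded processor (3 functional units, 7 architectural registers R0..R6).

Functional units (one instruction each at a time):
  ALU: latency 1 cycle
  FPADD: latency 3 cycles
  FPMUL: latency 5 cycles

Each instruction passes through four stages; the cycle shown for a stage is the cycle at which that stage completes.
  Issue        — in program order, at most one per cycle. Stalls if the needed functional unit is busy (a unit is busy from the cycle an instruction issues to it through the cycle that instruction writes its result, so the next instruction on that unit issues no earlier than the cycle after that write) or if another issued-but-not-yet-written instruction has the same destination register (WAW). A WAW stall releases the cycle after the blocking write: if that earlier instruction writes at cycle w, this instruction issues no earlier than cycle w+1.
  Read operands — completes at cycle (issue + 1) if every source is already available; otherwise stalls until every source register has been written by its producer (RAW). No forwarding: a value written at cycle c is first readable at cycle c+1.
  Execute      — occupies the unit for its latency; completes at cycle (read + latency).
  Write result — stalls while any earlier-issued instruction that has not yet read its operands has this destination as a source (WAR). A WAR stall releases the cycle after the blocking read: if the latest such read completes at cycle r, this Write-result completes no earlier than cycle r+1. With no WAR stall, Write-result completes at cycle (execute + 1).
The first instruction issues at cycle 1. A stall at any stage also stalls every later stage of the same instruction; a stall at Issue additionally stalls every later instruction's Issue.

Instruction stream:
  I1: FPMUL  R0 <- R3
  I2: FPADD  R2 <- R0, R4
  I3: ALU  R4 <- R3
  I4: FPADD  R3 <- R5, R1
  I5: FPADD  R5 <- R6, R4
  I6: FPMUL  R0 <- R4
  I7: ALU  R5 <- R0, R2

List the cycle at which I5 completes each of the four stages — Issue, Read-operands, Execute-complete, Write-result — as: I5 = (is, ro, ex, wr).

I5 = (20, 21, 24, 25)

  I1 | 1 | 2 | 7 | 8
  I2 | 2 | 9 | 12 | 13   RAW R0: wait I1 write@8
  I3 | 3 | 4 | 5 | 10   WAR R4: wait I2 read@9
  I4 | 14 | 15 | 18 | 19   struct: FPADD busy until I2 writes@13
  I5 | 20 | 21 | 24 | 25   struct: FPADD busy until I4 writes@19
  I6 | 21 | 22 | 27 | 28
  I7 | 26 | 29 | 30 | 31   WAW R5: wait I5 write@25 · RAW R0: wait I6 write@28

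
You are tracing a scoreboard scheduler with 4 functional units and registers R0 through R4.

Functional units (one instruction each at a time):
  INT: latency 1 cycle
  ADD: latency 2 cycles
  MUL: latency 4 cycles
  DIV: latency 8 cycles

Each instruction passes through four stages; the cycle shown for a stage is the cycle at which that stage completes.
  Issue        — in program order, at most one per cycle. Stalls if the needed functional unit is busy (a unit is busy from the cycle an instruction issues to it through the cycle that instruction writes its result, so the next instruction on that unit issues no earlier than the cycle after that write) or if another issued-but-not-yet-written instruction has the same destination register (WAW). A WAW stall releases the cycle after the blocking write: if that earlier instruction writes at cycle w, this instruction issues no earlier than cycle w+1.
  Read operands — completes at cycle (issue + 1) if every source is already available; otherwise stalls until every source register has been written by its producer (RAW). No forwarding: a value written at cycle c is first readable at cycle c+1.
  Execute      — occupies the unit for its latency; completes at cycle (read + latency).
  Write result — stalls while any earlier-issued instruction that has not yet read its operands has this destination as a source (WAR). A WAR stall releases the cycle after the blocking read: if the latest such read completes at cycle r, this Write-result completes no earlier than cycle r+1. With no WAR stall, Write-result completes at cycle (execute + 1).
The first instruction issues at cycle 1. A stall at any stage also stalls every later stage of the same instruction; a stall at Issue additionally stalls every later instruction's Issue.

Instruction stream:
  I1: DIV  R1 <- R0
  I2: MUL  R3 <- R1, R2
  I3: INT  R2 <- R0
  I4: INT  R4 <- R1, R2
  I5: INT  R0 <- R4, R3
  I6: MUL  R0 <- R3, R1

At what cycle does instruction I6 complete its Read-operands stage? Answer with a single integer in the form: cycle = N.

cycle 1: I1 issues→DIV
cycle 2: I1 reads | I2 issues→MUL
cycle 3: I3 issues→INT
cycle 4: I3 reads
cycle 5: I3 exec-done
cycle 10: I1 exec-done
cycle 11: I1 writes R1
cycle 12: I2 reads
cycle 13: I3 writes R2
cycle 14: I4 issues→INT
cycle 15: I4 reads
cycle 16: I2 exec-done | I4 exec-done
cycle 17: I2 writes R3 | I4 writes R4
cycle 18: I5 issues→INT
cycle 19: I5 reads
cycle 20: I5 exec-done
cycle 21: I5 writes R0
cycle 22: I6 issues→MUL
cycle 23: I6 reads
cycle 27: I6 exec-done
cycle 28: I6 writes R0

cycle = 23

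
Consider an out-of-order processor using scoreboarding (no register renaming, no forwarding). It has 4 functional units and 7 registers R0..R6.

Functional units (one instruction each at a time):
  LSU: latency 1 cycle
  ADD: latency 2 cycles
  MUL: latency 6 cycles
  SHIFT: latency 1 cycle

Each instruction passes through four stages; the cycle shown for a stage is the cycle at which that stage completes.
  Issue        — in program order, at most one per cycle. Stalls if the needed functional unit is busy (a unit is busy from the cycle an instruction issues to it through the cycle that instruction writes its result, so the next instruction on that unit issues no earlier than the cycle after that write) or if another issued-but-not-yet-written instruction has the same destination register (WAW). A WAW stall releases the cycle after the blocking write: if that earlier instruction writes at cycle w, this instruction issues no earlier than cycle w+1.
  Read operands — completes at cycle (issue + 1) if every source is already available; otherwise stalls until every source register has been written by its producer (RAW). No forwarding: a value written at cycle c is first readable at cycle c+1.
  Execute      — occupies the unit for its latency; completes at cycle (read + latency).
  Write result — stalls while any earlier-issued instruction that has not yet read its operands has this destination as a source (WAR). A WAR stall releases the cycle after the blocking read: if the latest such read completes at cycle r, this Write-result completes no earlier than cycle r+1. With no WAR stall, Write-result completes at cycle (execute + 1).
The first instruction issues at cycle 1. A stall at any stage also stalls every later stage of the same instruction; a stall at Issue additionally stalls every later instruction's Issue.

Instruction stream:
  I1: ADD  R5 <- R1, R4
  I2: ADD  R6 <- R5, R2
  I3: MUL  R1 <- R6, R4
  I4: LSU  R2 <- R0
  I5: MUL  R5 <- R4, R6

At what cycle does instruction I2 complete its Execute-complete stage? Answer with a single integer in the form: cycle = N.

c1: I1 dispatched to ADD
c2: I1 operands ready
c4: I1 complete
c5: R5←I1
c6: I2 dispatched to ADD
c7: I2 operands ready; I3 dispatched to MUL
c8: I4 dispatched to LSU
c9: I2 complete; I4 operands ready
c10: R6←I2; I4 complete
c11: I3 operands ready; R2←I4
c17: I3 complete
c18: R1←I3
c19: I5 dispatched to MUL
c20: I5 operands ready
c26: I5 complete
c27: R5←I5

cycle = 9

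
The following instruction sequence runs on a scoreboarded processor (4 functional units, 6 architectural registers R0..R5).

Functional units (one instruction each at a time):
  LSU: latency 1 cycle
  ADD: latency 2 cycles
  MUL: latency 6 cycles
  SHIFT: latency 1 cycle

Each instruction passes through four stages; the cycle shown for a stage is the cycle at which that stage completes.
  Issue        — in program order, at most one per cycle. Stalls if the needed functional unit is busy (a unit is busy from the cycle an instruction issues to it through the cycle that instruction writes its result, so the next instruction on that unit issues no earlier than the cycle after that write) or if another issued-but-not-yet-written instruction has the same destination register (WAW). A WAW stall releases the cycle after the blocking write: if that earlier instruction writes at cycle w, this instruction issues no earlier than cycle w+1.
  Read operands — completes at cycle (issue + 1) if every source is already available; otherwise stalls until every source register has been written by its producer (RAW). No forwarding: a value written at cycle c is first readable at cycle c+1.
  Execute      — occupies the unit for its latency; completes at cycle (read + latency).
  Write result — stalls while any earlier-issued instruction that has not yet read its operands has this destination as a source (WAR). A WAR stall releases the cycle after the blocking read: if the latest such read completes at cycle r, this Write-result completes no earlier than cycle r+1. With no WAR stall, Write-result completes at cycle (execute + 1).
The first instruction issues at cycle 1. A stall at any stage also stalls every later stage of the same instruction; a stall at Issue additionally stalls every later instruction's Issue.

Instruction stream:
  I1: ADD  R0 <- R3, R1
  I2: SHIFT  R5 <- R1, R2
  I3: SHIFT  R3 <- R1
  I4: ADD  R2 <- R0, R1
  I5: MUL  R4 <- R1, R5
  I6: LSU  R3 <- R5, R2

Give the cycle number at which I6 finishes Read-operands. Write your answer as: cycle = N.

cycle = 12

cycle 1: I1 dispatched to ADD
cycle 2: I1 operands ready · I2 dispatched to SHIFT
cycle 3: I2 operands ready
cycle 4: I1 complete · I2 complete
cycle 5: R0←I1 · R5←I2
cycle 6: I3 dispatched to SHIFT
cycle 7: I3 operands ready · I4 dispatched to ADD
cycle 8: I3 complete · I4 operands ready · I5 dispatched to MUL
cycle 9: R3←I3 · I5 operands ready
cycle 10: I4 complete · I6 dispatched to LSU
cycle 11: R2←I4
cycle 12: I6 operands ready
cycle 13: I6 complete
cycle 14: R3←I6
cycle 15: I5 complete
cycle 16: R4←I5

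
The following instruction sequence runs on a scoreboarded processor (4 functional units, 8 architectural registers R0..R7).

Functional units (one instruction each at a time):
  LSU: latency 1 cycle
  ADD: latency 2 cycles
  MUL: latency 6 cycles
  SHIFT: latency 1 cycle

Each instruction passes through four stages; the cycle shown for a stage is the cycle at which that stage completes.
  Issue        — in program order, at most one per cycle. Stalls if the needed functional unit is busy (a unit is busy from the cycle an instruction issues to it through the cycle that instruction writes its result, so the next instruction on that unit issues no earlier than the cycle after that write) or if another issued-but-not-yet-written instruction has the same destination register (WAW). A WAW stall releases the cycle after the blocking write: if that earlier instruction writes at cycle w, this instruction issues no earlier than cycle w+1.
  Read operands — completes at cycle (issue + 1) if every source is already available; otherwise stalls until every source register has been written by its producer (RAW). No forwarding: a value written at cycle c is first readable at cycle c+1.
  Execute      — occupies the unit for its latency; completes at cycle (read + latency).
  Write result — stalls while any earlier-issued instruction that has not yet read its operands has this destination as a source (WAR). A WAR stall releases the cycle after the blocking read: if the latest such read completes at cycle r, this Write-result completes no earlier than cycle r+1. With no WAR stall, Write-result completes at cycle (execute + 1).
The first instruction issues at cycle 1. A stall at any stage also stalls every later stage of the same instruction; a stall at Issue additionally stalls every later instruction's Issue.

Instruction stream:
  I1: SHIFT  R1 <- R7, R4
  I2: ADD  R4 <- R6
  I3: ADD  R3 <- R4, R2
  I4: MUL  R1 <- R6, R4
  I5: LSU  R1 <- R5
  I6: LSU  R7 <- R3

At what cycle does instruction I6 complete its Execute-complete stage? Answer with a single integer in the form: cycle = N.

cycle = 23

  I1 | 1 | 2 | 3 | 4
  I2 | 2 | 3 | 5 | 6
  I3 | 7 | 8 | 10 | 11   struct: ADD busy until I2 writes@6
  I4 | 8 | 9 | 15 | 16
  I5 | 17 | 18 | 19 | 20   WAW R1: wait I4 write@16
  I6 | 21 | 22 | 23 | 24   struct: LSU busy until I5 writes@20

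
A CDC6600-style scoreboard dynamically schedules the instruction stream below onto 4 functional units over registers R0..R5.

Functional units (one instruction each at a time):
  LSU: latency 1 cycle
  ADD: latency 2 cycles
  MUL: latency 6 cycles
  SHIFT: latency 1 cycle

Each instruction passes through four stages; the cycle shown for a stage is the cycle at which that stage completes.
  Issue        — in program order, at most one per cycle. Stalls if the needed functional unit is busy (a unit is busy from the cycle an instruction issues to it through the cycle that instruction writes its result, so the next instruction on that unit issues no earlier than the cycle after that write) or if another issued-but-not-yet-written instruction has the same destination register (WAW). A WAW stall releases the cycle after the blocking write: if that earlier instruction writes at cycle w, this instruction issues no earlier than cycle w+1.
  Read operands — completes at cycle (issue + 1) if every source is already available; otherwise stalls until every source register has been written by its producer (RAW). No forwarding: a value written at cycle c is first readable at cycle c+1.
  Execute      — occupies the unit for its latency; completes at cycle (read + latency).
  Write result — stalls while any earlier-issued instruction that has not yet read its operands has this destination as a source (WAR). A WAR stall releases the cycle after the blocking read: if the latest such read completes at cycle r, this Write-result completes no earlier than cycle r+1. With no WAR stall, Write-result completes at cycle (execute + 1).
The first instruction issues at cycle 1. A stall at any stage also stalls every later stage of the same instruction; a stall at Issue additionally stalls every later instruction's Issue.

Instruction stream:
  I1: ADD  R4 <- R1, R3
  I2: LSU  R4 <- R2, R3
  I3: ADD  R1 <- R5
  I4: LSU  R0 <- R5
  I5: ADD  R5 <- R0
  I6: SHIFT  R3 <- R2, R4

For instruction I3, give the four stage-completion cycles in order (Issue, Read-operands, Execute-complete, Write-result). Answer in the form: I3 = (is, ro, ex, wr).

[1] I1→ADD
[2] I1 RO
[4] I1 EX
[5] I1 WR R4
[6] I2→LSU
[7] I2 RO; I3→ADD
[8] I2 EX; I3 RO
[9] I2 WR R4
[10] I3 EX; I4→LSU
[11] I3 WR R1; I4 RO
[12] I4 EX; I5→ADD
[13] I4 WR R0; I6→SHIFT
[14] I5 RO; I6 RO
[15] I6 EX
[16] I5 EX; I6 WR R3
[17] I5 WR R5

I3 = (7, 8, 10, 11)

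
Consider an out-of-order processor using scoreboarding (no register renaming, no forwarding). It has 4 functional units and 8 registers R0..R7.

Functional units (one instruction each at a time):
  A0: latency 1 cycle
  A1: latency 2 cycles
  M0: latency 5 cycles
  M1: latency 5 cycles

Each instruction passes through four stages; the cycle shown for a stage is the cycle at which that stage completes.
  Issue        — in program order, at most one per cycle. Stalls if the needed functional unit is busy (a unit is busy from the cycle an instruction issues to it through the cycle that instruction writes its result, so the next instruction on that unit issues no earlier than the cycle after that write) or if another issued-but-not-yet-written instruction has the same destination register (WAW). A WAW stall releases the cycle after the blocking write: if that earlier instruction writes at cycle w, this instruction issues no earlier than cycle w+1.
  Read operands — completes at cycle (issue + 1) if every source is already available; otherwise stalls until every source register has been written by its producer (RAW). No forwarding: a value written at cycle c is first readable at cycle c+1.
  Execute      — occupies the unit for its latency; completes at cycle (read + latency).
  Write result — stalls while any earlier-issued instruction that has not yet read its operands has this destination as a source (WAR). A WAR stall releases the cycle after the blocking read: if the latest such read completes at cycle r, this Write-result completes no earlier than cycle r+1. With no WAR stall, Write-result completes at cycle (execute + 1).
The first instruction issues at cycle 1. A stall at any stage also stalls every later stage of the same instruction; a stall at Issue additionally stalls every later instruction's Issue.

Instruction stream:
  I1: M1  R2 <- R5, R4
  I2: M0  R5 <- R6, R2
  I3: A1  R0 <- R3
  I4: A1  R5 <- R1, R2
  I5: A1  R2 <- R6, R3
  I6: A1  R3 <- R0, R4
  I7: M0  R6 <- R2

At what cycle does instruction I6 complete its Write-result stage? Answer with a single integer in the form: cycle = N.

I1: IS=1 RO=2 EX=7 WR=8
I2: IS=2 RO=9 EX=14 WR=15  [RAW R2: wait I1 write@8]
I3: IS=3 RO=4 EX=6 WR=7
I4: IS=16 RO=17 EX=19 WR=20  [WAW R5: wait I2 write@15]
I5: IS=21 RO=22 EX=24 WR=25  [struct: A1 busy until I4 writes@20]
I6: IS=26 RO=27 EX=29 WR=30  [struct: A1 busy until I5 writes@25]
I7: IS=27 RO=28 EX=33 WR=34

cycle = 30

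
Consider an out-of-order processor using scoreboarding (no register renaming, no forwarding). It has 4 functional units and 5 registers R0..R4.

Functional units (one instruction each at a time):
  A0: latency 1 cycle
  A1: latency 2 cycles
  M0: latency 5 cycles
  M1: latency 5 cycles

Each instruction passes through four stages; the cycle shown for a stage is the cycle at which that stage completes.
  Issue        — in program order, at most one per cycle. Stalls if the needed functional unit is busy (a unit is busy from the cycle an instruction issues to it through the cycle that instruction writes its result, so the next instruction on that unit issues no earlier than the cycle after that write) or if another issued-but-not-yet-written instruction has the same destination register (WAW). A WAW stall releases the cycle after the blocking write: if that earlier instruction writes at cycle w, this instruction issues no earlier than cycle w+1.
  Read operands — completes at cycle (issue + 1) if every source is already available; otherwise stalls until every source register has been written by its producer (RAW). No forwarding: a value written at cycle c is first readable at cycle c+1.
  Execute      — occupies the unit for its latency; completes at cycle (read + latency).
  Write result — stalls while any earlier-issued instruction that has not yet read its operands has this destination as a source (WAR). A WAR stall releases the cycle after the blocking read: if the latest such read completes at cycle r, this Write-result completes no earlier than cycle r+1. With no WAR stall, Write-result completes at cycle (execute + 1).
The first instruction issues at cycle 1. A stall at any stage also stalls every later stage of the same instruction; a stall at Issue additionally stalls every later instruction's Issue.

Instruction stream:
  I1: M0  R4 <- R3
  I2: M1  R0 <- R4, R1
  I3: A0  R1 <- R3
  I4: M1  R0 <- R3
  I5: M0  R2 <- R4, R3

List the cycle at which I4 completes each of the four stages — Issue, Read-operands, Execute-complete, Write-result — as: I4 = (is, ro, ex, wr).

I4 = (16, 17, 22, 23)

I1 -> (1, 2, 7, 8)
I2 -> (2, 9, 14, 15)  // RAW R4: wait I1 write@8
I3 -> (3, 4, 5, 10)  // WAR R1: wait I2 read@9
I4 -> (16, 17, 22, 23)  // struct: M1 busy until I2 writes@15
I5 -> (17, 18, 23, 24)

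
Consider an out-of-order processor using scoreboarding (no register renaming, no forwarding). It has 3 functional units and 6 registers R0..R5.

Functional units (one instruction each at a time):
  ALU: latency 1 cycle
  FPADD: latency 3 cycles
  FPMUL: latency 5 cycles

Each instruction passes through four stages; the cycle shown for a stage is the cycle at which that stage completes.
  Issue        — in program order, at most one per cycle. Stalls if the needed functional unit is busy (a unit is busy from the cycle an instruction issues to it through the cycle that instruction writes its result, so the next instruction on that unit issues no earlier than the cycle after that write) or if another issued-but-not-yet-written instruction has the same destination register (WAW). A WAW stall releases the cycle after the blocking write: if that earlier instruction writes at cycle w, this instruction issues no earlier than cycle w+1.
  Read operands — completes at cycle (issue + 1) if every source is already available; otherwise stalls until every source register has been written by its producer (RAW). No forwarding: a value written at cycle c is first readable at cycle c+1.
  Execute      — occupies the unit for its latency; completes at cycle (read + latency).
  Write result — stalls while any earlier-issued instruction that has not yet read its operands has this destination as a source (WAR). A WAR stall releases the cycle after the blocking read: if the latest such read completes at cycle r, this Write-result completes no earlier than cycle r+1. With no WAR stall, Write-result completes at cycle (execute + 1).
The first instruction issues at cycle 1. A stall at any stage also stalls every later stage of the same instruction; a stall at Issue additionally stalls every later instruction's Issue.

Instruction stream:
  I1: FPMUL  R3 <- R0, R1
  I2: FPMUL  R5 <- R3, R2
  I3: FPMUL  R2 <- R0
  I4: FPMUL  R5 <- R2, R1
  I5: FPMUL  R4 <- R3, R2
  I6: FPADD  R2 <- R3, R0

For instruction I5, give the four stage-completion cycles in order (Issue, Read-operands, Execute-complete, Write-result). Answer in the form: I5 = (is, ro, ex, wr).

[I1] 1/2/7/8
[I2] 9/10/15/16  (struct: FPMUL busy until I1 writes@8)
[I3] 17/18/23/24  (struct: FPMUL busy until I2 writes@16)
[I4] 25/26/31/32  (struct: FPMUL busy until I3 writes@24)
[I5] 33/34/39/40  (struct: FPMUL busy until I4 writes@32)
[I6] 34/35/38/39

I5 = (33, 34, 39, 40)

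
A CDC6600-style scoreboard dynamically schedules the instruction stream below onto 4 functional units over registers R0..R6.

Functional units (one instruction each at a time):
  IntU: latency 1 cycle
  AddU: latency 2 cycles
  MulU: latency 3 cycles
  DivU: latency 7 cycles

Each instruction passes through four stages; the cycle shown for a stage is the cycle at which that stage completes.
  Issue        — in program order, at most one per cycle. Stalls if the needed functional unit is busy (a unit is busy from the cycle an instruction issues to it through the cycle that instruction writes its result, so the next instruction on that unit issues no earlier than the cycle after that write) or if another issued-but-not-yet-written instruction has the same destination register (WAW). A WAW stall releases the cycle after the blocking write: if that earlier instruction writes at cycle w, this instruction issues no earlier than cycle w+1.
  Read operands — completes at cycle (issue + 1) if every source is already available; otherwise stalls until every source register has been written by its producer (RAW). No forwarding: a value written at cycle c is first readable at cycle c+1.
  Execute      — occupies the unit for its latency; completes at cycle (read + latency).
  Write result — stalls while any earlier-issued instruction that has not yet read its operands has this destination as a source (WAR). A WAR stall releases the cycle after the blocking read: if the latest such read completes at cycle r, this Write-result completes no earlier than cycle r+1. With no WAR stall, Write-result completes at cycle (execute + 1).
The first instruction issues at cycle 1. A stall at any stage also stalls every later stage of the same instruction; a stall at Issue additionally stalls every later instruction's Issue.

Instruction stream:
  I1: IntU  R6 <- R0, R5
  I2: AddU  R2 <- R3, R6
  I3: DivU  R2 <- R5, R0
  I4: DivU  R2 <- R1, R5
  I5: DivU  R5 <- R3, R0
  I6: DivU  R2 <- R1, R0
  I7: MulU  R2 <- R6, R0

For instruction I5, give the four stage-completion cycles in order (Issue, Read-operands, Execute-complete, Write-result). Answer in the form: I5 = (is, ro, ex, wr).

c1: I1 dispatched to IntU
c2: I1 operands ready · I2 dispatched to AddU
c3: I1 complete
c4: R6←I1
c5: I2 operands ready
c7: I2 complete
c8: R2←I2
c9: I3 dispatched to DivU
c10: I3 operands ready
c17: I3 complete
c18: R2←I3
c19: I4 dispatched to DivU
c20: I4 operands ready
c27: I4 complete
c28: R2←I4
c29: I5 dispatched to DivU
c30: I5 operands ready
c37: I5 complete
c38: R5←I5
c39: I6 dispatched to DivU
c40: I6 operands ready
c47: I6 complete
c48: R2←I6
c49: I7 dispatched to MulU
c50: I7 operands ready
c53: I7 complete
c54: R2←I7

I5 = (29, 30, 37, 38)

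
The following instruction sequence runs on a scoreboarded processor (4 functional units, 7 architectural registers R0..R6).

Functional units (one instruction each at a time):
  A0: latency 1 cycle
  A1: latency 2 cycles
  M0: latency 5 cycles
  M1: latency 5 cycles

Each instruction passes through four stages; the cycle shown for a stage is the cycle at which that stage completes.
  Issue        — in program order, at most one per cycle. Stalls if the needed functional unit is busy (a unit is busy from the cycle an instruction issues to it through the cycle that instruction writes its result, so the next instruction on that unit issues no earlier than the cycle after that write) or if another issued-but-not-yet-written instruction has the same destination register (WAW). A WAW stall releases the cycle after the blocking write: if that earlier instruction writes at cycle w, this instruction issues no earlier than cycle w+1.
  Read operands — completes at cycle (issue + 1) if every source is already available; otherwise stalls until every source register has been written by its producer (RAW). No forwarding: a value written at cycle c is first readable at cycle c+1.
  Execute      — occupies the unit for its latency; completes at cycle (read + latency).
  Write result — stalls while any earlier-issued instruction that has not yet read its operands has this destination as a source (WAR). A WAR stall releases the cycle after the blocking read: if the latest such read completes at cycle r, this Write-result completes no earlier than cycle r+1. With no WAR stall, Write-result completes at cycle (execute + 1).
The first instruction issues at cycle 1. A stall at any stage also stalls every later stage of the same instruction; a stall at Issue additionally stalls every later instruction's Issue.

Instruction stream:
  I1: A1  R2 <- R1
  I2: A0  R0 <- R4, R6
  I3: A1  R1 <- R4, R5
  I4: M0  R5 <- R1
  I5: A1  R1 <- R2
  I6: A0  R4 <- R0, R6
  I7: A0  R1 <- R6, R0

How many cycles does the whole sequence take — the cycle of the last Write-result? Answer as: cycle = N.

[I1] 1/2/4/5
[I2] 2/3/4/5
[I3] 6/7/9/10  (struct: A1 busy until I1 writes@5)
[I4] 7/11/16/17  (RAW R1: wait I3 write@10)
[I5] 11/12/14/15  (struct: A1 busy until I3 writes@10)
[I6] 12/13/14/15
[I7] 16/17/18/19  (struct: A0 busy until I6 writes@15)

cycle = 19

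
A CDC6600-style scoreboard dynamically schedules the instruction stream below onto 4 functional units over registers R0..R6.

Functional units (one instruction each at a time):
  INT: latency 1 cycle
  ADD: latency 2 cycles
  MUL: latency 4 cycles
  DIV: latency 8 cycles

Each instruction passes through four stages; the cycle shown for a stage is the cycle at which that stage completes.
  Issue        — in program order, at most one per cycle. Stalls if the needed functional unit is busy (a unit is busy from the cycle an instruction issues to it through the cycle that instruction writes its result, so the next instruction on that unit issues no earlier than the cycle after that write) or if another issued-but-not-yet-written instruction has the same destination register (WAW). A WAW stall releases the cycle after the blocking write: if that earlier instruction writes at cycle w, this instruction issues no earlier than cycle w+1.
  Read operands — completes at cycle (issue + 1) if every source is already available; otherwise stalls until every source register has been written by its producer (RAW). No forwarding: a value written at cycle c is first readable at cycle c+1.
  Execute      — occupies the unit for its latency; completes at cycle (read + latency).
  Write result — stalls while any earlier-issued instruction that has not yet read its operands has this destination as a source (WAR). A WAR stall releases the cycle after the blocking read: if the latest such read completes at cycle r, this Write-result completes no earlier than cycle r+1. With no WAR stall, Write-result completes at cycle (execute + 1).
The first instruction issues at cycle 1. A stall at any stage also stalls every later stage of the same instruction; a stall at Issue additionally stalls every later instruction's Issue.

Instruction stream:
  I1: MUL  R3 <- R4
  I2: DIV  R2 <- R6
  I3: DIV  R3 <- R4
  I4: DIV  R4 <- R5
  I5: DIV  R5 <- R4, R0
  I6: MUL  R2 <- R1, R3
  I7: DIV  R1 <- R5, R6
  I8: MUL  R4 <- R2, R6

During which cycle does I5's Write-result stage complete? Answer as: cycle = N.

cycle = 45

I1: IS=1 RO=2 EX=6 WR=7
I2: IS=2 RO=3 EX=11 WR=12
I3: IS=13 RO=14 EX=22 WR=23  [struct: DIV busy until I2 writes@12]
I4: IS=24 RO=25 EX=33 WR=34  [struct: DIV busy until I3 writes@23]
I5: IS=35 RO=36 EX=44 WR=45  [struct: DIV busy until I4 writes@34]
I6: IS=36 RO=37 EX=41 WR=42
I7: IS=46 RO=47 EX=55 WR=56  [struct: DIV busy until I5 writes@45]
I8: IS=47 RO=48 EX=52 WR=53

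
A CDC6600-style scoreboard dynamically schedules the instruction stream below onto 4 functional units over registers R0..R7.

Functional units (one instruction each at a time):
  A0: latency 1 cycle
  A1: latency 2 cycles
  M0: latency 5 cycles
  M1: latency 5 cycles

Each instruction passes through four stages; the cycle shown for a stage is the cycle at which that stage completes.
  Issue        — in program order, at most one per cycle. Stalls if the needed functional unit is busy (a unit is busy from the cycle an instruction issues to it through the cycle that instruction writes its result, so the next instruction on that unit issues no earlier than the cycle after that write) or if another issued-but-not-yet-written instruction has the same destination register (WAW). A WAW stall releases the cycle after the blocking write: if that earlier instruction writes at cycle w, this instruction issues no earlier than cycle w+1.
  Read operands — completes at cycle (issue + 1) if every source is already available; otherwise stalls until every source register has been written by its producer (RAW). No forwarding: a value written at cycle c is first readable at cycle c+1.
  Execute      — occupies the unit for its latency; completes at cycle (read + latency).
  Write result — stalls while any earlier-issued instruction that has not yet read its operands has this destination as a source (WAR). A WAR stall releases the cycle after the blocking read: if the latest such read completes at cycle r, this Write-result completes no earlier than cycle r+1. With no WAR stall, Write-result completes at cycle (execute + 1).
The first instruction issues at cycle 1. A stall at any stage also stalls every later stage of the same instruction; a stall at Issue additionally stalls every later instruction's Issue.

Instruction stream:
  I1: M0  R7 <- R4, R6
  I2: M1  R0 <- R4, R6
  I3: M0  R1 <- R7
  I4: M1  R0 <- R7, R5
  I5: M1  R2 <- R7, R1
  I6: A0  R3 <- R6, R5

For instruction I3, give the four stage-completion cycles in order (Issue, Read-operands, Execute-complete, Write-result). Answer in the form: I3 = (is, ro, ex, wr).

I3 = (9, 10, 15, 16)

[1] I1 dispatched to M0
[2] I1 operands ready | I2 dispatched to M1
[3] I2 operands ready
[7] I1 complete
[8] R7←I1 | I2 complete
[9] R0←I2 | I3 dispatched to M0
[10] I3 operands ready | I4 dispatched to M1
[11] I4 operands ready
[15] I3 complete
[16] R1←I3 | I4 complete
[17] R0←I4
[18] I5 dispatched to M1
[19] I5 operands ready | I6 dispatched to A0
[20] I6 operands ready
[21] I6 complete
[22] R3←I6
[24] I5 complete
[25] R2←I5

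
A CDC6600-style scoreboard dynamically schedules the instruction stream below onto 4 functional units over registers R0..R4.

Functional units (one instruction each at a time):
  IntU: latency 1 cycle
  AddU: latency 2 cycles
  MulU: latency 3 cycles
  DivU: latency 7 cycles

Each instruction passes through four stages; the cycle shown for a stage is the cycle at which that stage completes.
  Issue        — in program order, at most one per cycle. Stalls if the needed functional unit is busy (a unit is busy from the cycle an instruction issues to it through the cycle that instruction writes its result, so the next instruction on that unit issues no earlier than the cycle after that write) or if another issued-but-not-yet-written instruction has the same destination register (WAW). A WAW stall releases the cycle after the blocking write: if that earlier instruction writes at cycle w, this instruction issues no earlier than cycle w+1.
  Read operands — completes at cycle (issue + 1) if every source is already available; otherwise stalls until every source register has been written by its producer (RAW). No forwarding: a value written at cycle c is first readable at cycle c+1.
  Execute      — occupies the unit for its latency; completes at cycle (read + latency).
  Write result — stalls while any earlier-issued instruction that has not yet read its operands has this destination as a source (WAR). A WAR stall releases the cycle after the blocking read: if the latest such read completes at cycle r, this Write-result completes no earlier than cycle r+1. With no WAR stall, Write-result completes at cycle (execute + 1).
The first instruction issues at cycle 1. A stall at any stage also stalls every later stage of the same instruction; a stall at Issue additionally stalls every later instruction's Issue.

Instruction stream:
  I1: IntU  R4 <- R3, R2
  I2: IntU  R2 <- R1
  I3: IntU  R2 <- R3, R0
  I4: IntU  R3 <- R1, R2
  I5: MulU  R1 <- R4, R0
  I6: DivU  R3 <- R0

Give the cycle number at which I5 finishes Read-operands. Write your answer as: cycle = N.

I1  is:1  ro:2  ex:3  wr:4
I2  is:5  ro:6  ex:7  wr:8  — struct: IntU busy until I1 writes@4
I3  is:9  ro:10  ex:11  wr:12  — struct: IntU busy until I2 writes@8
I4  is:13  ro:14  ex:15  wr:16  — struct: IntU busy until I3 writes@12
I5  is:14  ro:15  ex:18  wr:19
I6  is:17  ro:18  ex:25  wr:26  — WAW R3: wait I4 write@16

cycle = 15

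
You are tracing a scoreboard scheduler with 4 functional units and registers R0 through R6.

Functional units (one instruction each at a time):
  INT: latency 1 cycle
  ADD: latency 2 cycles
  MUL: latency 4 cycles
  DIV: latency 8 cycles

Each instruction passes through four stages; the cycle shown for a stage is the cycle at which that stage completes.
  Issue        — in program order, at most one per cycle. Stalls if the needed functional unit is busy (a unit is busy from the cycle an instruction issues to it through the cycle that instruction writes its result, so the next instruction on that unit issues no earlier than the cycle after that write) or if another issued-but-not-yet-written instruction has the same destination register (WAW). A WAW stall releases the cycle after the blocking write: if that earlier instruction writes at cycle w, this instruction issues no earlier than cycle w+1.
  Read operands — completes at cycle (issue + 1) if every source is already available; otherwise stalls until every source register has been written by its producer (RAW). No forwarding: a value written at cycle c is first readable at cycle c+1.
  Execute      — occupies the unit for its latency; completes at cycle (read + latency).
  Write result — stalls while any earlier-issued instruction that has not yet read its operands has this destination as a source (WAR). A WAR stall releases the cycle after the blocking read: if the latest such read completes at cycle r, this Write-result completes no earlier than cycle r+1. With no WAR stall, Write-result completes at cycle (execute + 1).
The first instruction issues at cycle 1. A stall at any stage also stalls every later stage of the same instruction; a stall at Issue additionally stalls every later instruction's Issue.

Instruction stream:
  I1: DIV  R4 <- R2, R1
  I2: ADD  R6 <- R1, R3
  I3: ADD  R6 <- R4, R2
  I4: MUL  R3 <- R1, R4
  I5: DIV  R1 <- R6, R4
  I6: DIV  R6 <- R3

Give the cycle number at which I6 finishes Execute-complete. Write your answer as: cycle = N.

cycle = 35

  I1 | 1 | 2 | 10 | 11
  I2 | 2 | 3 | 5 | 6
  I3 | 7 | 12 | 14 | 15   struct: ADD busy until I2 writes@6 · RAW R4: wait I1 write@11
  I4 | 8 | 12 | 16 | 17   RAW R4: wait I1 write@11
  I5 | 12 | 16 | 24 | 25   struct: DIV busy until I1 writes@11 · RAW R6: wait I3 write@15
  I6 | 26 | 27 | 35 | 36   struct: DIV busy until I5 writes@25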